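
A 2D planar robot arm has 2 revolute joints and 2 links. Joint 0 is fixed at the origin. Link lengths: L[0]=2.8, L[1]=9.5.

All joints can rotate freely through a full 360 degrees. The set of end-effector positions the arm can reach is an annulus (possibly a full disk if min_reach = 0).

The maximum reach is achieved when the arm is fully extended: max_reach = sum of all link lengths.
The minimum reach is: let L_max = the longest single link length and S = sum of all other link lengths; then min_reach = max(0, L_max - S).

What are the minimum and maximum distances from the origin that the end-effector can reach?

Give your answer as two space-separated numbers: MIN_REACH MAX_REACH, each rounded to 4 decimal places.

Answer: 6.7000 12.3000

Derivation:
Link lengths: [2.8, 9.5]
max_reach = 2.8 + 9.5 = 12.3
L_max = max([2.8, 9.5]) = 9.5
S (sum of others) = 12.3 - 9.5 = 2.8
min_reach = max(0, 9.5 - 2.8) = max(0, 6.7) = 6.7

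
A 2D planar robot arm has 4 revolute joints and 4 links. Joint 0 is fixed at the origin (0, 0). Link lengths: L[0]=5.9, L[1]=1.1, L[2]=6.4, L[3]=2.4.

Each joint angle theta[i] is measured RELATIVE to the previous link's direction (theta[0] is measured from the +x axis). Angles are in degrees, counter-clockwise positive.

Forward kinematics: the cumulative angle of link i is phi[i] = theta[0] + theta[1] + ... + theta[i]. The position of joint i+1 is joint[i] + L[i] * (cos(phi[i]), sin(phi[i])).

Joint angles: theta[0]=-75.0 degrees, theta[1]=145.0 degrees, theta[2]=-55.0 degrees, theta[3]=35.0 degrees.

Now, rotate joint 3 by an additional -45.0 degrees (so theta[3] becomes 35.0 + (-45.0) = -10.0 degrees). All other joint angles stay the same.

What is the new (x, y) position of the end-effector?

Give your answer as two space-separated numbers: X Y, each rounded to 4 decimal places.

joint[0] = (0.0000, 0.0000)  (base)
link 0: phi[0] = -75 = -75 deg
  cos(-75 deg) = 0.2588, sin(-75 deg) = -0.9659
  joint[1] = (0.0000, 0.0000) + 5.9 * (0.2588, -0.9659) = (0.0000 + 1.5270, 0.0000 + -5.6990) = (1.5270, -5.6990)
link 1: phi[1] = -75 + 145 = 70 deg
  cos(70 deg) = 0.3420, sin(70 deg) = 0.9397
  joint[2] = (1.5270, -5.6990) + 1.1 * (0.3420, 0.9397) = (1.5270 + 0.3762, -5.6990 + 1.0337) = (1.9033, -4.6653)
link 2: phi[2] = -75 + 145 + -55 = 15 deg
  cos(15 deg) = 0.9659, sin(15 deg) = 0.2588
  joint[3] = (1.9033, -4.6653) + 6.4 * (0.9659, 0.2588) = (1.9033 + 6.1819, -4.6653 + 1.6564) = (8.0852, -3.0089)
link 3: phi[3] = -75 + 145 + -55 + -10 = 5 deg
  cos(5 deg) = 0.9962, sin(5 deg) = 0.0872
  joint[4] = (8.0852, -3.0089) + 2.4 * (0.9962, 0.0872) = (8.0852 + 2.3909, -3.0089 + 0.2092) = (10.4760, -2.7997)
End effector: (10.4760, -2.7997)

Answer: 10.4760 -2.7997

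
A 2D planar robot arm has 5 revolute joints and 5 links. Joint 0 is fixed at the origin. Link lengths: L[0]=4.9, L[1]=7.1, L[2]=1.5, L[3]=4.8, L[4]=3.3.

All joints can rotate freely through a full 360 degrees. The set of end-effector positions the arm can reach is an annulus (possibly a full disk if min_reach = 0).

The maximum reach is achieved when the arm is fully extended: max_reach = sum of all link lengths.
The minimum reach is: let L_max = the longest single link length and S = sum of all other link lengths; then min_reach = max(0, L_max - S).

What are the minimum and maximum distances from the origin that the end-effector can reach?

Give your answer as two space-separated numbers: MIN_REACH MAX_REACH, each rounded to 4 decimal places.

Link lengths: [4.9, 7.1, 1.5, 4.8, 3.3]
max_reach = 4.9 + 7.1 + 1.5 + 4.8 + 3.3 = 21.6
L_max = max([4.9, 7.1, 1.5, 4.8, 3.3]) = 7.1
S (sum of others) = 21.6 - 7.1 = 14.5
min_reach = max(0, 7.1 - 14.5) = max(0, -7.4) = 0

Answer: 0.0000 21.6000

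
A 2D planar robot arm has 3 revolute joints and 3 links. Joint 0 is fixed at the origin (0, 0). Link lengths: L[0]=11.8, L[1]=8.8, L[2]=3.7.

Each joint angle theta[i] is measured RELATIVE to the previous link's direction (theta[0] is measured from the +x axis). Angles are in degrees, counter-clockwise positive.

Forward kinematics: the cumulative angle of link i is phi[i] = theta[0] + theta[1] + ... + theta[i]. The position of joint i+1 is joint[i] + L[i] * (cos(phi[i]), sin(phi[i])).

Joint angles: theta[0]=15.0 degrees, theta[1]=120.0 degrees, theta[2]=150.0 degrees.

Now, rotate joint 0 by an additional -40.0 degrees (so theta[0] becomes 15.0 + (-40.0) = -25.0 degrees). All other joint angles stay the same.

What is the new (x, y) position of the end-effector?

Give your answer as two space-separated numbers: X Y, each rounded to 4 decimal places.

joint[0] = (0.0000, 0.0000)  (base)
link 0: phi[0] = -25 = -25 deg
  cos(-25 deg) = 0.9063, sin(-25 deg) = -0.4226
  joint[1] = (0.0000, 0.0000) + 11.8 * (0.9063, -0.4226) = (0.0000 + 10.6944, 0.0000 + -4.9869) = (10.6944, -4.9869)
link 1: phi[1] = -25 + 120 = 95 deg
  cos(95 deg) = -0.0872, sin(95 deg) = 0.9962
  joint[2] = (10.6944, -4.9869) + 8.8 * (-0.0872, 0.9962) = (10.6944 + -0.7670, -4.9869 + 8.7665) = (9.9275, 3.7796)
link 2: phi[2] = -25 + 120 + 150 = 245 deg
  cos(245 deg) = -0.4226, sin(245 deg) = -0.9063
  joint[3] = (9.9275, 3.7796) + 3.7 * (-0.4226, -0.9063) = (9.9275 + -1.5637, 3.7796 + -3.3533) = (8.3638, 0.4263)
End effector: (8.3638, 0.4263)

Answer: 8.3638 0.4263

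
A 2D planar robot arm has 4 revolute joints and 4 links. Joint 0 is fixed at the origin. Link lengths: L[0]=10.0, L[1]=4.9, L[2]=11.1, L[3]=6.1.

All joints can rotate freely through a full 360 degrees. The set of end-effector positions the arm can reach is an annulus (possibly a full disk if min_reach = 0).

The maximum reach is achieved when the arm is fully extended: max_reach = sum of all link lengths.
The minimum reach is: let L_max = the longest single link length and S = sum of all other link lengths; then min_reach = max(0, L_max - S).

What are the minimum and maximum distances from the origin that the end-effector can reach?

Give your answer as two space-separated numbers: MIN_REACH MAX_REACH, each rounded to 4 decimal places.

Link lengths: [10.0, 4.9, 11.1, 6.1]
max_reach = 10 + 4.9 + 11.1 + 6.1 = 32.1
L_max = max([10.0, 4.9, 11.1, 6.1]) = 11.1
S (sum of others) = 32.1 - 11.1 = 21
min_reach = max(0, 11.1 - 21) = max(0, -9.9) = 0

Answer: 0.0000 32.1000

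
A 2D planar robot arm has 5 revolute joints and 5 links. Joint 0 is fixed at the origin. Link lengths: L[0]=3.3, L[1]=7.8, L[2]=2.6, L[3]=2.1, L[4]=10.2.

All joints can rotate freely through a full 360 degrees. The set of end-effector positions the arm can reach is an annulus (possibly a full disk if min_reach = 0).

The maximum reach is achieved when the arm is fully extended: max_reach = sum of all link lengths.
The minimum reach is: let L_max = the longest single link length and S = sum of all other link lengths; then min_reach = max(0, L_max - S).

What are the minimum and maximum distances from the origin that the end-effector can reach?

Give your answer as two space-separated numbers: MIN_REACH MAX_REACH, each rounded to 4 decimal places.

Answer: 0.0000 26.0000

Derivation:
Link lengths: [3.3, 7.8, 2.6, 2.1, 10.2]
max_reach = 3.3 + 7.8 + 2.6 + 2.1 + 10.2 = 26
L_max = max([3.3, 7.8, 2.6, 2.1, 10.2]) = 10.2
S (sum of others) = 26 - 10.2 = 15.8
min_reach = max(0, 10.2 - 15.8) = max(0, -5.6) = 0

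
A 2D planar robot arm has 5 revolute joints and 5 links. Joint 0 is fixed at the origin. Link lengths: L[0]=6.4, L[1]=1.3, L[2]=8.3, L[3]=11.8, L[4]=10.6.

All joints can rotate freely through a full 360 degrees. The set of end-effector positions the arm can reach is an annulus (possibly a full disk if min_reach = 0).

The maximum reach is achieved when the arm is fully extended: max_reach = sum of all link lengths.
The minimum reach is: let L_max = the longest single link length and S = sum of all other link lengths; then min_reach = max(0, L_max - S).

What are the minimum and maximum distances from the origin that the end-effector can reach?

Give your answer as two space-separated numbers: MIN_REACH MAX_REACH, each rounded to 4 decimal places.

Link lengths: [6.4, 1.3, 8.3, 11.8, 10.6]
max_reach = 6.4 + 1.3 + 8.3 + 11.8 + 10.6 = 38.4
L_max = max([6.4, 1.3, 8.3, 11.8, 10.6]) = 11.8
S (sum of others) = 38.4 - 11.8 = 26.6
min_reach = max(0, 11.8 - 26.6) = max(0, -14.8) = 0

Answer: 0.0000 38.4000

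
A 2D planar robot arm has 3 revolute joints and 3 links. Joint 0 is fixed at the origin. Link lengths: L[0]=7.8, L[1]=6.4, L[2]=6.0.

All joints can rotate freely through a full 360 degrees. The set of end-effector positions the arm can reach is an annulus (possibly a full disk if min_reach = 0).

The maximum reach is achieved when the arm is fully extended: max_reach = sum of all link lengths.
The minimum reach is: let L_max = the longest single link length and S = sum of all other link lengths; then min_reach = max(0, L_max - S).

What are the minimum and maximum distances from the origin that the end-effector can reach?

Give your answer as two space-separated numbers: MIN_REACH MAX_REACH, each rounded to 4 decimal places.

Answer: 0.0000 20.2000

Derivation:
Link lengths: [7.8, 6.4, 6.0]
max_reach = 7.8 + 6.4 + 6 = 20.2
L_max = max([7.8, 6.4, 6.0]) = 7.8
S (sum of others) = 20.2 - 7.8 = 12.4
min_reach = max(0, 7.8 - 12.4) = max(0, -4.6) = 0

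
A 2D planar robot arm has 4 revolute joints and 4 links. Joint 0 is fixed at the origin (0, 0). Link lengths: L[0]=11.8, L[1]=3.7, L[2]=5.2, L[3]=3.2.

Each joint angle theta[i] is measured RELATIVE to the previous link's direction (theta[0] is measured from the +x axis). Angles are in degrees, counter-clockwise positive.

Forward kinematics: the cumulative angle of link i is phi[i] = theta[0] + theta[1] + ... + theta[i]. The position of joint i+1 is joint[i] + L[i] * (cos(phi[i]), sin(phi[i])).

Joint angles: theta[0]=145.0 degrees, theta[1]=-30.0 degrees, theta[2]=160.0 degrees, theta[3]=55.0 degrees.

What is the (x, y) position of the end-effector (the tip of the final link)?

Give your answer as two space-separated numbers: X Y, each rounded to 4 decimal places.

Answer: -8.0052 3.3413

Derivation:
joint[0] = (0.0000, 0.0000)  (base)
link 0: phi[0] = 145 = 145 deg
  cos(145 deg) = -0.8192, sin(145 deg) = 0.5736
  joint[1] = (0.0000, 0.0000) + 11.8 * (-0.8192, 0.5736) = (0.0000 + -9.6660, 0.0000 + 6.7682) = (-9.6660, 6.7682)
link 1: phi[1] = 145 + -30 = 115 deg
  cos(115 deg) = -0.4226, sin(115 deg) = 0.9063
  joint[2] = (-9.6660, 6.7682) + 3.7 * (-0.4226, 0.9063) = (-9.6660 + -1.5637, 6.7682 + 3.3533) = (-11.2297, 10.1215)
link 2: phi[2] = 145 + -30 + 160 = 275 deg
  cos(275 deg) = 0.0872, sin(275 deg) = -0.9962
  joint[3] = (-11.2297, 10.1215) + 5.2 * (0.0872, -0.9962) = (-11.2297 + 0.4532, 10.1215 + -5.1802) = (-10.7765, 4.9413)
link 3: phi[3] = 145 + -30 + 160 + 55 = 330 deg
  cos(330 deg) = 0.8660, sin(330 deg) = -0.5000
  joint[4] = (-10.7765, 4.9413) + 3.2 * (0.8660, -0.5000) = (-10.7765 + 2.7713, 4.9413 + -1.6000) = (-8.0052, 3.3413)
End effector: (-8.0052, 3.3413)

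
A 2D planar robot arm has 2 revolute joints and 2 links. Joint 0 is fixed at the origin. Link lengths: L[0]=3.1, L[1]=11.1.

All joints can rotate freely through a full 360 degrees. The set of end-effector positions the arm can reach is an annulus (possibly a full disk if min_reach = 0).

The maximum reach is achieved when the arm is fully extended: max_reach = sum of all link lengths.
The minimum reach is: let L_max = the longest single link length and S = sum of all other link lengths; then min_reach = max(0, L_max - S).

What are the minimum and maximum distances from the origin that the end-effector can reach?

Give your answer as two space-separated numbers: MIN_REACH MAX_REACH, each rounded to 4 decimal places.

Link lengths: [3.1, 11.1]
max_reach = 3.1 + 11.1 = 14.2
L_max = max([3.1, 11.1]) = 11.1
S (sum of others) = 14.2 - 11.1 = 3.1
min_reach = max(0, 11.1 - 3.1) = max(0, 8) = 8

Answer: 8.0000 14.2000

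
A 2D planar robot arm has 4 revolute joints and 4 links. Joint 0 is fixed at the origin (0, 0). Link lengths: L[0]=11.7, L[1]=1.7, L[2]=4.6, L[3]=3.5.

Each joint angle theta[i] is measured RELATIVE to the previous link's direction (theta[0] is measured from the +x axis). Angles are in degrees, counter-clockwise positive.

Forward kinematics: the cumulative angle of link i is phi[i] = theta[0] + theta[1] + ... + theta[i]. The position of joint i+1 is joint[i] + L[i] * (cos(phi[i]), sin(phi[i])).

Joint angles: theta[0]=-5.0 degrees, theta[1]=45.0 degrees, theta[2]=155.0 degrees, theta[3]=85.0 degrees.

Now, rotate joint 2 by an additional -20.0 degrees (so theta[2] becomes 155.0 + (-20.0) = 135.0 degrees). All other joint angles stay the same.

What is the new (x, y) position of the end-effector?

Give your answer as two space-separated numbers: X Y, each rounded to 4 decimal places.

joint[0] = (0.0000, 0.0000)  (base)
link 0: phi[0] = -5 = -5 deg
  cos(-5 deg) = 0.9962, sin(-5 deg) = -0.0872
  joint[1] = (0.0000, 0.0000) + 11.7 * (0.9962, -0.0872) = (0.0000 + 11.6555, 0.0000 + -1.0197) = (11.6555, -1.0197)
link 1: phi[1] = -5 + 45 = 40 deg
  cos(40 deg) = 0.7660, sin(40 deg) = 0.6428
  joint[2] = (11.6555, -1.0197) + 1.7 * (0.7660, 0.6428) = (11.6555 + 1.3023, -1.0197 + 1.0927) = (12.9578, 0.0730)
link 2: phi[2] = -5 + 45 + 135 = 175 deg
  cos(175 deg) = -0.9962, sin(175 deg) = 0.0872
  joint[3] = (12.9578, 0.0730) + 4.6 * (-0.9962, 0.0872) = (12.9578 + -4.5825, 0.0730 + 0.4009) = (8.3753, 0.4739)
link 3: phi[3] = -5 + 45 + 135 + 85 = 260 deg
  cos(260 deg) = -0.1736, sin(260 deg) = -0.9848
  joint[4] = (8.3753, 0.4739) + 3.5 * (-0.1736, -0.9848) = (8.3753 + -0.6078, 0.4739 + -3.4468) = (7.7675, -2.9729)
End effector: (7.7675, -2.9729)

Answer: 7.7675 -2.9729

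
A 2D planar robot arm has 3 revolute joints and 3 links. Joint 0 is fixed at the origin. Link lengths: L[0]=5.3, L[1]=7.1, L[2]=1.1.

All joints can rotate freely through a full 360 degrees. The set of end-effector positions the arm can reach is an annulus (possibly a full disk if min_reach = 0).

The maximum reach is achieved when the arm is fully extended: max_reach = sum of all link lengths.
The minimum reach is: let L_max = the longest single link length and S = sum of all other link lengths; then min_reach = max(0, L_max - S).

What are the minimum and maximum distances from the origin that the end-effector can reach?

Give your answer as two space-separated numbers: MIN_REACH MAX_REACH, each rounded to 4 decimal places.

Answer: 0.7000 13.5000

Derivation:
Link lengths: [5.3, 7.1, 1.1]
max_reach = 5.3 + 7.1 + 1.1 = 13.5
L_max = max([5.3, 7.1, 1.1]) = 7.1
S (sum of others) = 13.5 - 7.1 = 6.4
min_reach = max(0, 7.1 - 6.4) = max(0, 0.7) = 0.7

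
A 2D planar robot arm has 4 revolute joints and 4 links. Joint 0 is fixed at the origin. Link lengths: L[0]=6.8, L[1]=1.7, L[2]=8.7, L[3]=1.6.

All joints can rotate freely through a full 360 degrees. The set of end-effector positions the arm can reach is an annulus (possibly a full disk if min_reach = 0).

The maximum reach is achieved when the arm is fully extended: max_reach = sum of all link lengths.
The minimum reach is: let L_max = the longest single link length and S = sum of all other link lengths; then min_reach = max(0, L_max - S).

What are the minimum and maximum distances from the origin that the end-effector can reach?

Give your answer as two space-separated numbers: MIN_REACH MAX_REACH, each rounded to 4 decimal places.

Answer: 0.0000 18.8000

Derivation:
Link lengths: [6.8, 1.7, 8.7, 1.6]
max_reach = 6.8 + 1.7 + 8.7 + 1.6 = 18.8
L_max = max([6.8, 1.7, 8.7, 1.6]) = 8.7
S (sum of others) = 18.8 - 8.7 = 10.1
min_reach = max(0, 8.7 - 10.1) = max(0, -1.4) = 0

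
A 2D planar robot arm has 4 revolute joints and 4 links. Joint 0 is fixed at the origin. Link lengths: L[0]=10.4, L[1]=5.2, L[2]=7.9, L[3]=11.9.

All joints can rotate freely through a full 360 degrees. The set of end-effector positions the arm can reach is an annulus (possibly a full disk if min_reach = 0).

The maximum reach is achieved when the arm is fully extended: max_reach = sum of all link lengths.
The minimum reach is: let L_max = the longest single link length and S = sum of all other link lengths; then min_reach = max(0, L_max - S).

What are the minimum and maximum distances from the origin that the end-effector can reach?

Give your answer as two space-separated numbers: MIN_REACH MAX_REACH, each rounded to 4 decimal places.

Link lengths: [10.4, 5.2, 7.9, 11.9]
max_reach = 10.4 + 5.2 + 7.9 + 11.9 = 35.4
L_max = max([10.4, 5.2, 7.9, 11.9]) = 11.9
S (sum of others) = 35.4 - 11.9 = 23.5
min_reach = max(0, 11.9 - 23.5) = max(0, -11.6) = 0

Answer: 0.0000 35.4000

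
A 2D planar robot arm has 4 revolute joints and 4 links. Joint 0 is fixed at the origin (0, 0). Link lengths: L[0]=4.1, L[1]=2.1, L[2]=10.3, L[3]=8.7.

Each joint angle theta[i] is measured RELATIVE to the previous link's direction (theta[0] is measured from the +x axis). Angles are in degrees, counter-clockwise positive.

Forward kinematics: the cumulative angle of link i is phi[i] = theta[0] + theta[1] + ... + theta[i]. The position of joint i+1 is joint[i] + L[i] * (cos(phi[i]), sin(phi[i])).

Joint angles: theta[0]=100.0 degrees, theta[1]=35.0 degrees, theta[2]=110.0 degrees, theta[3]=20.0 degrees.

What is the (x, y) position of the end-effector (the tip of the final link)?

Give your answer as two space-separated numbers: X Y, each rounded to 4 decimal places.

joint[0] = (0.0000, 0.0000)  (base)
link 0: phi[0] = 100 = 100 deg
  cos(100 deg) = -0.1736, sin(100 deg) = 0.9848
  joint[1] = (0.0000, 0.0000) + 4.1 * (-0.1736, 0.9848) = (0.0000 + -0.7120, 0.0000 + 4.0377) = (-0.7120, 4.0377)
link 1: phi[1] = 100 + 35 = 135 deg
  cos(135 deg) = -0.7071, sin(135 deg) = 0.7071
  joint[2] = (-0.7120, 4.0377) + 2.1 * (-0.7071, 0.7071) = (-0.7120 + -1.4849, 4.0377 + 1.4849) = (-2.1969, 5.5226)
link 2: phi[2] = 100 + 35 + 110 = 245 deg
  cos(245 deg) = -0.4226, sin(245 deg) = -0.9063
  joint[3] = (-2.1969, 5.5226) + 10.3 * (-0.4226, -0.9063) = (-2.1969 + -4.3530, 5.5226 + -9.3350) = (-6.5498, -3.8123)
link 3: phi[3] = 100 + 35 + 110 + 20 = 265 deg
  cos(265 deg) = -0.0872, sin(265 deg) = -0.9962
  joint[4] = (-6.5498, -3.8123) + 8.7 * (-0.0872, -0.9962) = (-6.5498 + -0.7583, -3.8123 + -8.6669) = (-7.3081, -12.4792)
End effector: (-7.3081, -12.4792)

Answer: -7.3081 -12.4792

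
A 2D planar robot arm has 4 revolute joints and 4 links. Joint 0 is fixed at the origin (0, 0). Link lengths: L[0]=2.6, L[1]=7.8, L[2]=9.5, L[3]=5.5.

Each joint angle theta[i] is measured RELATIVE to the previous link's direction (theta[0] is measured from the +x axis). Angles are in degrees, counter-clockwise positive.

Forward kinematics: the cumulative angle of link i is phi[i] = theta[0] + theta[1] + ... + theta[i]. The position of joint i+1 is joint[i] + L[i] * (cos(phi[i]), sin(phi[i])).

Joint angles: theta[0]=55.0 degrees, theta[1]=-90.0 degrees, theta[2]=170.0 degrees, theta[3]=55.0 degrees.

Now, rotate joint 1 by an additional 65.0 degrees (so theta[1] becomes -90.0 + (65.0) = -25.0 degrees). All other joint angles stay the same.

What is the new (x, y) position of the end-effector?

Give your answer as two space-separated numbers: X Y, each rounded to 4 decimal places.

joint[0] = (0.0000, 0.0000)  (base)
link 0: phi[0] = 55 = 55 deg
  cos(55 deg) = 0.5736, sin(55 deg) = 0.8192
  joint[1] = (0.0000, 0.0000) + 2.6 * (0.5736, 0.8192) = (0.0000 + 1.4913, 0.0000 + 2.1298) = (1.4913, 2.1298)
link 1: phi[1] = 55 + -25 = 30 deg
  cos(30 deg) = 0.8660, sin(30 deg) = 0.5000
  joint[2] = (1.4913, 2.1298) + 7.8 * (0.8660, 0.5000) = (1.4913 + 6.7550, 2.1298 + 3.9000) = (8.2463, 6.0298)
link 2: phi[2] = 55 + -25 + 170 = 200 deg
  cos(200 deg) = -0.9397, sin(200 deg) = -0.3420
  joint[3] = (8.2463, 6.0298) + 9.5 * (-0.9397, -0.3420) = (8.2463 + -8.9271, 6.0298 + -3.2492) = (-0.6808, 2.7806)
link 3: phi[3] = 55 + -25 + 170 + 55 = 255 deg
  cos(255 deg) = -0.2588, sin(255 deg) = -0.9659
  joint[4] = (-0.6808, 2.7806) + 5.5 * (-0.2588, -0.9659) = (-0.6808 + -1.4235, 2.7806 + -5.3126) = (-2.1043, -2.5320)
End effector: (-2.1043, -2.5320)

Answer: -2.1043 -2.5320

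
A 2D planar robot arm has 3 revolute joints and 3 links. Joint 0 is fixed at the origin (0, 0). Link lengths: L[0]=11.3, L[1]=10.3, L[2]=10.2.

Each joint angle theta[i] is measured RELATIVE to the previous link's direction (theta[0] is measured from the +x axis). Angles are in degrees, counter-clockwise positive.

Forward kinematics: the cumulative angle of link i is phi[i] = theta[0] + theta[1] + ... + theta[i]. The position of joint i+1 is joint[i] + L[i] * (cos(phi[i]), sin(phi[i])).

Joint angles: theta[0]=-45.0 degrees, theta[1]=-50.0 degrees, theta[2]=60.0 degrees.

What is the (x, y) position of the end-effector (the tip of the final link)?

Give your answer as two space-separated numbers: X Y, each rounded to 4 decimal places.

Answer: 15.4480 -24.1016

Derivation:
joint[0] = (0.0000, 0.0000)  (base)
link 0: phi[0] = -45 = -45 deg
  cos(-45 deg) = 0.7071, sin(-45 deg) = -0.7071
  joint[1] = (0.0000, 0.0000) + 11.3 * (0.7071, -0.7071) = (0.0000 + 7.9903, 0.0000 + -7.9903) = (7.9903, -7.9903)
link 1: phi[1] = -45 + -50 = -95 deg
  cos(-95 deg) = -0.0872, sin(-95 deg) = -0.9962
  joint[2] = (7.9903, -7.9903) + 10.3 * (-0.0872, -0.9962) = (7.9903 + -0.8977, -7.9903 + -10.2608) = (7.0926, -18.2511)
link 2: phi[2] = -45 + -50 + 60 = -35 deg
  cos(-35 deg) = 0.8192, sin(-35 deg) = -0.5736
  joint[3] = (7.0926, -18.2511) + 10.2 * (0.8192, -0.5736) = (7.0926 + 8.3554, -18.2511 + -5.8505) = (15.4480, -24.1016)
End effector: (15.4480, -24.1016)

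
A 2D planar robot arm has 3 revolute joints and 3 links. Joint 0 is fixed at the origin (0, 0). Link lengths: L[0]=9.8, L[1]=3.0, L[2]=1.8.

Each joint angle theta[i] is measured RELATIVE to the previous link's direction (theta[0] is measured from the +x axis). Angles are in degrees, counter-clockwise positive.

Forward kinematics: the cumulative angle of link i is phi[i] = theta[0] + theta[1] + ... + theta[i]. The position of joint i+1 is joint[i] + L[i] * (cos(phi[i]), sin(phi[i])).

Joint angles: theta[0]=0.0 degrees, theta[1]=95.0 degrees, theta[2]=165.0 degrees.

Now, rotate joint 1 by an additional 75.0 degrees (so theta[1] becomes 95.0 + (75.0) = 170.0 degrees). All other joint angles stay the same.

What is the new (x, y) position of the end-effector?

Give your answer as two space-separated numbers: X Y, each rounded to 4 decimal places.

joint[0] = (0.0000, 0.0000)  (base)
link 0: phi[0] = 0 = 0 deg
  cos(0 deg) = 1.0000, sin(0 deg) = 0.0000
  joint[1] = (0.0000, 0.0000) + 9.8 * (1.0000, 0.0000) = (0.0000 + 9.8000, 0.0000 + 0.0000) = (9.8000, 0.0000)
link 1: phi[1] = 0 + 170 = 170 deg
  cos(170 deg) = -0.9848, sin(170 deg) = 0.1736
  joint[2] = (9.8000, 0.0000) + 3 * (-0.9848, 0.1736) = (9.8000 + -2.9544, 0.0000 + 0.5209) = (6.8456, 0.5209)
link 2: phi[2] = 0 + 170 + 165 = 335 deg
  cos(335 deg) = 0.9063, sin(335 deg) = -0.4226
  joint[3] = (6.8456, 0.5209) + 1.8 * (0.9063, -0.4226) = (6.8456 + 1.6314, 0.5209 + -0.7607) = (8.4769, -0.2398)
End effector: (8.4769, -0.2398)

Answer: 8.4769 -0.2398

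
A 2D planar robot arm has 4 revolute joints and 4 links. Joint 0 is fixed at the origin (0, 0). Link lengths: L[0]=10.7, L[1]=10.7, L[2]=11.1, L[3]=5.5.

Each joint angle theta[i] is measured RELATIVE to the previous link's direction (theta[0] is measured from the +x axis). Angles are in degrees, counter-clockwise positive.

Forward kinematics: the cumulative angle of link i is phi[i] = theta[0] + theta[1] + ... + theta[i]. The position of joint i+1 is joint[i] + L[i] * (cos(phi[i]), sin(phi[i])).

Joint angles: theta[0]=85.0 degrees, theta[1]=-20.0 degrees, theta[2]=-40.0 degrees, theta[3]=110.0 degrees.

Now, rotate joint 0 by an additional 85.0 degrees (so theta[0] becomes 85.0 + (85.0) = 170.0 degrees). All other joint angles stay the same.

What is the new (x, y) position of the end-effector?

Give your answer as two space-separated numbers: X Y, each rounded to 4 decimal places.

Answer: -27.8136 14.1033

Derivation:
joint[0] = (0.0000, 0.0000)  (base)
link 0: phi[0] = 170 = 170 deg
  cos(170 deg) = -0.9848, sin(170 deg) = 0.1736
  joint[1] = (0.0000, 0.0000) + 10.7 * (-0.9848, 0.1736) = (0.0000 + -10.5374, 0.0000 + 1.8580) = (-10.5374, 1.8580)
link 1: phi[1] = 170 + -20 = 150 deg
  cos(150 deg) = -0.8660, sin(150 deg) = 0.5000
  joint[2] = (-10.5374, 1.8580) + 10.7 * (-0.8660, 0.5000) = (-10.5374 + -9.2665, 1.8580 + 5.3500) = (-19.8039, 7.2080)
link 2: phi[2] = 170 + -20 + -40 = 110 deg
  cos(110 deg) = -0.3420, sin(110 deg) = 0.9397
  joint[3] = (-19.8039, 7.2080) + 11.1 * (-0.3420, 0.9397) = (-19.8039 + -3.7964, 7.2080 + 10.4306) = (-23.6003, 17.6386)
link 3: phi[3] = 170 + -20 + -40 + 110 = 220 deg
  cos(220 deg) = -0.7660, sin(220 deg) = -0.6428
  joint[4] = (-23.6003, 17.6386) + 5.5 * (-0.7660, -0.6428) = (-23.6003 + -4.2132, 17.6386 + -3.5353) = (-27.8136, 14.1033)
End effector: (-27.8136, 14.1033)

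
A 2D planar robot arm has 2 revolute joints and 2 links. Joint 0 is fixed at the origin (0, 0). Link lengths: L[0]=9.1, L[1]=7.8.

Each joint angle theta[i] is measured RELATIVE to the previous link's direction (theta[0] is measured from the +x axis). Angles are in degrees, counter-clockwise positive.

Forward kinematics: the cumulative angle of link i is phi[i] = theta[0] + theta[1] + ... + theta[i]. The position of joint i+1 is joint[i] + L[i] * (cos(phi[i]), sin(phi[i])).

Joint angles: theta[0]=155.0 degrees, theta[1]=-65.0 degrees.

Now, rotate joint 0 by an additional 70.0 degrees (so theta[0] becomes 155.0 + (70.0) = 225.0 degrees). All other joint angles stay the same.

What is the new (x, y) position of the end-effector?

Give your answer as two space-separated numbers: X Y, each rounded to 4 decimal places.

joint[0] = (0.0000, 0.0000)  (base)
link 0: phi[0] = 225 = 225 deg
  cos(225 deg) = -0.7071, sin(225 deg) = -0.7071
  joint[1] = (0.0000, 0.0000) + 9.1 * (-0.7071, -0.7071) = (0.0000 + -6.4347, 0.0000 + -6.4347) = (-6.4347, -6.4347)
link 1: phi[1] = 225 + -65 = 160 deg
  cos(160 deg) = -0.9397, sin(160 deg) = 0.3420
  joint[2] = (-6.4347, -6.4347) + 7.8 * (-0.9397, 0.3420) = (-6.4347 + -7.3296, -6.4347 + 2.6678) = (-13.7643, -3.7669)
End effector: (-13.7643, -3.7669)

Answer: -13.7643 -3.7669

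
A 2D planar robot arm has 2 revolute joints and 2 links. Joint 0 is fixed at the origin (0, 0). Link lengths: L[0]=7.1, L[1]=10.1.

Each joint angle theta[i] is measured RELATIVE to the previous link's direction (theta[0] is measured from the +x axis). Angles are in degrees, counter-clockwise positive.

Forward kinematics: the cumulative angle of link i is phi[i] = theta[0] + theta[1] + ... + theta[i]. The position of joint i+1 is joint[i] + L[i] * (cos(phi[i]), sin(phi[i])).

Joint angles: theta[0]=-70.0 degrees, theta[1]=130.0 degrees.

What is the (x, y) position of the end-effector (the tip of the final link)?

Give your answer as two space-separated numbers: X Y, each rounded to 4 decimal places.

joint[0] = (0.0000, 0.0000)  (base)
link 0: phi[0] = -70 = -70 deg
  cos(-70 deg) = 0.3420, sin(-70 deg) = -0.9397
  joint[1] = (0.0000, 0.0000) + 7.1 * (0.3420, -0.9397) = (0.0000 + 2.4283, 0.0000 + -6.6718) = (2.4283, -6.6718)
link 1: phi[1] = -70 + 130 = 60 deg
  cos(60 deg) = 0.5000, sin(60 deg) = 0.8660
  joint[2] = (2.4283, -6.6718) + 10.1 * (0.5000, 0.8660) = (2.4283 + 5.0500, -6.6718 + 8.7469) = (7.4783, 2.0750)
End effector: (7.4783, 2.0750)

Answer: 7.4783 2.0750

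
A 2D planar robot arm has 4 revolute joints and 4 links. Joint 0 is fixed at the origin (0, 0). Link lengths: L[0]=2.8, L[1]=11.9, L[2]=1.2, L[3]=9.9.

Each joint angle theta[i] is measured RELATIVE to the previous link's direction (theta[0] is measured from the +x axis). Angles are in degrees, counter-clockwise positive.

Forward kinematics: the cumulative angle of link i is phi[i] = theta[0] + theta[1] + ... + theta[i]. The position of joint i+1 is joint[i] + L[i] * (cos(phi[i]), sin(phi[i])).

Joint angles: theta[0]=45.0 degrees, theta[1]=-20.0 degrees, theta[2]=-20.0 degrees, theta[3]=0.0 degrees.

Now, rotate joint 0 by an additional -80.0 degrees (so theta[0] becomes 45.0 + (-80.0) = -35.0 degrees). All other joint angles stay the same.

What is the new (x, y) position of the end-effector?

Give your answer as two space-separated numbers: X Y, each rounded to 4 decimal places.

Answer: 11.9921 -22.0757

Derivation:
joint[0] = (0.0000, 0.0000)  (base)
link 0: phi[0] = -35 = -35 deg
  cos(-35 deg) = 0.8192, sin(-35 deg) = -0.5736
  joint[1] = (0.0000, 0.0000) + 2.8 * (0.8192, -0.5736) = (0.0000 + 2.2936, 0.0000 + -1.6060) = (2.2936, -1.6060)
link 1: phi[1] = -35 + -20 = -55 deg
  cos(-55 deg) = 0.5736, sin(-55 deg) = -0.8192
  joint[2] = (2.2936, -1.6060) + 11.9 * (0.5736, -0.8192) = (2.2936 + 6.8256, -1.6060 + -9.7479) = (9.1192, -11.3539)
link 2: phi[2] = -35 + -20 + -20 = -75 deg
  cos(-75 deg) = 0.2588, sin(-75 deg) = -0.9659
  joint[3] = (9.1192, -11.3539) + 1.2 * (0.2588, -0.9659) = (9.1192 + 0.3106, -11.3539 + -1.1591) = (9.4298, -12.5130)
link 3: phi[3] = -35 + -20 + -20 + 0 = -75 deg
  cos(-75 deg) = 0.2588, sin(-75 deg) = -0.9659
  joint[4] = (9.4298, -12.5130) + 9.9 * (0.2588, -0.9659) = (9.4298 + 2.5623, -12.5130 + -9.5627) = (11.9921, -22.0757)
End effector: (11.9921, -22.0757)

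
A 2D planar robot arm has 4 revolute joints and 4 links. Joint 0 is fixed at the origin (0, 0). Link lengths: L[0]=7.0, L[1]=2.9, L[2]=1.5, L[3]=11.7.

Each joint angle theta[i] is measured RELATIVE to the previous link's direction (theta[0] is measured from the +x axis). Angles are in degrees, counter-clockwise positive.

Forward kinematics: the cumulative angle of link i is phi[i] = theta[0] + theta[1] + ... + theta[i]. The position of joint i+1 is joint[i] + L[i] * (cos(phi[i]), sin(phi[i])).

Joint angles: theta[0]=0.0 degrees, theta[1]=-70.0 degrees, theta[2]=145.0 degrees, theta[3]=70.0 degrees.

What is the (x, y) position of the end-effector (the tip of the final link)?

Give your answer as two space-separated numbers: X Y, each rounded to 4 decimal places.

joint[0] = (0.0000, 0.0000)  (base)
link 0: phi[0] = 0 = 0 deg
  cos(0 deg) = 1.0000, sin(0 deg) = 0.0000
  joint[1] = (0.0000, 0.0000) + 7 * (1.0000, 0.0000) = (0.0000 + 7.0000, 0.0000 + 0.0000) = (7.0000, 0.0000)
link 1: phi[1] = 0 + -70 = -70 deg
  cos(-70 deg) = 0.3420, sin(-70 deg) = -0.9397
  joint[2] = (7.0000, 0.0000) + 2.9 * (0.3420, -0.9397) = (7.0000 + 0.9919, 0.0000 + -2.7251) = (7.9919, -2.7251)
link 2: phi[2] = 0 + -70 + 145 = 75 deg
  cos(75 deg) = 0.2588, sin(75 deg) = 0.9659
  joint[3] = (7.9919, -2.7251) + 1.5 * (0.2588, 0.9659) = (7.9919 + 0.3882, -2.7251 + 1.4489) = (8.3801, -1.2762)
link 3: phi[3] = 0 + -70 + 145 + 70 = 145 deg
  cos(145 deg) = -0.8192, sin(145 deg) = 0.5736
  joint[4] = (8.3801, -1.2762) + 11.7 * (-0.8192, 0.5736) = (8.3801 + -9.5841, -1.2762 + 6.7108) = (-1.2040, 5.4346)
End effector: (-1.2040, 5.4346)

Answer: -1.2040 5.4346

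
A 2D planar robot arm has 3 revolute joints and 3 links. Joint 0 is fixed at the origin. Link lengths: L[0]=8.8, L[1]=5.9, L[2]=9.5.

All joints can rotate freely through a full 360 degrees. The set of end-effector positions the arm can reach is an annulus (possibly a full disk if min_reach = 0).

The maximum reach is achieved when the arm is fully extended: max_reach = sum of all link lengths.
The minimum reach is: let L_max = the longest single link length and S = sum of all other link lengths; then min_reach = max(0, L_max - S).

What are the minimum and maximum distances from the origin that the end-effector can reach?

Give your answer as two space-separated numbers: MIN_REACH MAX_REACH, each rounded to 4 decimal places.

Answer: 0.0000 24.2000

Derivation:
Link lengths: [8.8, 5.9, 9.5]
max_reach = 8.8 + 5.9 + 9.5 = 24.2
L_max = max([8.8, 5.9, 9.5]) = 9.5
S (sum of others) = 24.2 - 9.5 = 14.7
min_reach = max(0, 9.5 - 14.7) = max(0, -5.2) = 0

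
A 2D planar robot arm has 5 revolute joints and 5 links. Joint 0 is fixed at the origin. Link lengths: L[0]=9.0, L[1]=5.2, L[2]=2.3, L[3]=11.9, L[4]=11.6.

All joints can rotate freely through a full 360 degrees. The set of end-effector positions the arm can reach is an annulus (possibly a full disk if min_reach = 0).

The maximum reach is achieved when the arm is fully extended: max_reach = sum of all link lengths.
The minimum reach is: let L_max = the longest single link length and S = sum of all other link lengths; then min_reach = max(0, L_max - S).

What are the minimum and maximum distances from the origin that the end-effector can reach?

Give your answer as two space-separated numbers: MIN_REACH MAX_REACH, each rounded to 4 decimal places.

Answer: 0.0000 40.0000

Derivation:
Link lengths: [9.0, 5.2, 2.3, 11.9, 11.6]
max_reach = 9 + 5.2 + 2.3 + 11.9 + 11.6 = 40
L_max = max([9.0, 5.2, 2.3, 11.9, 11.6]) = 11.9
S (sum of others) = 40 - 11.9 = 28.1
min_reach = max(0, 11.9 - 28.1) = max(0, -16.2) = 0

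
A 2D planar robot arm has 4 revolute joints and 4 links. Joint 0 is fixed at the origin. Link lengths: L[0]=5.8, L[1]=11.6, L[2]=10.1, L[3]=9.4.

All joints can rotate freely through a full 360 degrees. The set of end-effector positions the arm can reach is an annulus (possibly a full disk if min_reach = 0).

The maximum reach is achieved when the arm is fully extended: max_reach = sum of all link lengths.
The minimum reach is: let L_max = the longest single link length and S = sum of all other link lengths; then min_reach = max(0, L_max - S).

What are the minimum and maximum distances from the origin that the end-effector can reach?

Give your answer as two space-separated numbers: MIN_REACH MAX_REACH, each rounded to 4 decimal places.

Answer: 0.0000 36.9000

Derivation:
Link lengths: [5.8, 11.6, 10.1, 9.4]
max_reach = 5.8 + 11.6 + 10.1 + 9.4 = 36.9
L_max = max([5.8, 11.6, 10.1, 9.4]) = 11.6
S (sum of others) = 36.9 - 11.6 = 25.3
min_reach = max(0, 11.6 - 25.3) = max(0, -13.7) = 0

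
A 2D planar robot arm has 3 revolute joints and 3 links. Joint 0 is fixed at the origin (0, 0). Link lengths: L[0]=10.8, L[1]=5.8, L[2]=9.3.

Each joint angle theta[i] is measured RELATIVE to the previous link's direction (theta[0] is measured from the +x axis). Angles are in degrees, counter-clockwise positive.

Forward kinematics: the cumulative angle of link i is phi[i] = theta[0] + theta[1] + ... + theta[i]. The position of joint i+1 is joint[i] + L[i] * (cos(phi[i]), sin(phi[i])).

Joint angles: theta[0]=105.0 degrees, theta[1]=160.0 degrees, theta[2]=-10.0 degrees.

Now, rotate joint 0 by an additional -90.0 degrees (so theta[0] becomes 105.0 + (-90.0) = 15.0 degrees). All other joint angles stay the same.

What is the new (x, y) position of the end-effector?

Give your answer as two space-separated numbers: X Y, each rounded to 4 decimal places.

joint[0] = (0.0000, 0.0000)  (base)
link 0: phi[0] = 15 = 15 deg
  cos(15 deg) = 0.9659, sin(15 deg) = 0.2588
  joint[1] = (0.0000, 0.0000) + 10.8 * (0.9659, 0.2588) = (0.0000 + 10.4320, 0.0000 + 2.7952) = (10.4320, 2.7952)
link 1: phi[1] = 15 + 160 = 175 deg
  cos(175 deg) = -0.9962, sin(175 deg) = 0.0872
  joint[2] = (10.4320, 2.7952) + 5.8 * (-0.9962, 0.0872) = (10.4320 + -5.7779, 2.7952 + 0.5055) = (4.6541, 3.3007)
link 2: phi[2] = 15 + 160 + -10 = 165 deg
  cos(165 deg) = -0.9659, sin(165 deg) = 0.2588
  joint[3] = (4.6541, 3.3007) + 9.3 * (-0.9659, 0.2588) = (4.6541 + -8.9831, 3.3007 + 2.4070) = (-4.3290, 5.7078)
End effector: (-4.3290, 5.7078)

Answer: -4.3290 5.7078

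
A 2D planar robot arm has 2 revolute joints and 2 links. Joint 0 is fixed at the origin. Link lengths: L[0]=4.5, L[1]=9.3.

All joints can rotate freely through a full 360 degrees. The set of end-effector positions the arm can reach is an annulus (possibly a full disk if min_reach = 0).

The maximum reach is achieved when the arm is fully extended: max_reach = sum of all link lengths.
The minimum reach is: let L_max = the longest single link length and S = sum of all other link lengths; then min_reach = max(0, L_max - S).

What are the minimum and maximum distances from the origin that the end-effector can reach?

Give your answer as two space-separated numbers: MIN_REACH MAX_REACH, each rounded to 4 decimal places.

Answer: 4.8000 13.8000

Derivation:
Link lengths: [4.5, 9.3]
max_reach = 4.5 + 9.3 = 13.8
L_max = max([4.5, 9.3]) = 9.3
S (sum of others) = 13.8 - 9.3 = 4.5
min_reach = max(0, 9.3 - 4.5) = max(0, 4.8) = 4.8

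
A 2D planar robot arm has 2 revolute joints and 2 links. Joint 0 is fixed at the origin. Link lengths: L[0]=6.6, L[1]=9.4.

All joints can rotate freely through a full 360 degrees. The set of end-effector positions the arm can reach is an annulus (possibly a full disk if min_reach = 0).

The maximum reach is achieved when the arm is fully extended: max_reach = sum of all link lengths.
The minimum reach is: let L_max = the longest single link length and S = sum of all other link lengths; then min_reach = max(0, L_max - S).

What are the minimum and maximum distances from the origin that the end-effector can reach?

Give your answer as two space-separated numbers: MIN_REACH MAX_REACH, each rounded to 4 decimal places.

Link lengths: [6.6, 9.4]
max_reach = 6.6 + 9.4 = 16
L_max = max([6.6, 9.4]) = 9.4
S (sum of others) = 16 - 9.4 = 6.6
min_reach = max(0, 9.4 - 6.6) = max(0, 2.8) = 2.8

Answer: 2.8000 16.0000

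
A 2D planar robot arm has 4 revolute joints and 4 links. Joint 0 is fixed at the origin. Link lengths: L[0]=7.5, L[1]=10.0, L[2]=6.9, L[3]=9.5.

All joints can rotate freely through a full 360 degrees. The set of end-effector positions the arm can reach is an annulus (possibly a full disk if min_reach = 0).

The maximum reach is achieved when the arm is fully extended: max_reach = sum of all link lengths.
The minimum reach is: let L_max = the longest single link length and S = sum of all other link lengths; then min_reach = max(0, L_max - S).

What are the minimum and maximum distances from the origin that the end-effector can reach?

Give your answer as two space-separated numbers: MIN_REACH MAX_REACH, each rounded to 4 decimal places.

Answer: 0.0000 33.9000

Derivation:
Link lengths: [7.5, 10.0, 6.9, 9.5]
max_reach = 7.5 + 10 + 6.9 + 9.5 = 33.9
L_max = max([7.5, 10.0, 6.9, 9.5]) = 10
S (sum of others) = 33.9 - 10 = 23.9
min_reach = max(0, 10 - 23.9) = max(0, -13.9) = 0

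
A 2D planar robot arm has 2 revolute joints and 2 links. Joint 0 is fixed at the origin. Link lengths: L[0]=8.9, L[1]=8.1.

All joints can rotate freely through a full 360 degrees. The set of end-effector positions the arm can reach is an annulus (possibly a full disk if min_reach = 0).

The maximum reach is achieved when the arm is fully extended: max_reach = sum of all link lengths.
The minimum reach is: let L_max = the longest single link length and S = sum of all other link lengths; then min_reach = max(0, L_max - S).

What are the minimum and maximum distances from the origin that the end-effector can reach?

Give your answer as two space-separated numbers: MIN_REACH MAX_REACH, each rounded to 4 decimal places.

Link lengths: [8.9, 8.1]
max_reach = 8.9 + 8.1 = 17
L_max = max([8.9, 8.1]) = 8.9
S (sum of others) = 17 - 8.9 = 8.1
min_reach = max(0, 8.9 - 8.1) = max(0, 0.8) = 0.8

Answer: 0.8000 17.0000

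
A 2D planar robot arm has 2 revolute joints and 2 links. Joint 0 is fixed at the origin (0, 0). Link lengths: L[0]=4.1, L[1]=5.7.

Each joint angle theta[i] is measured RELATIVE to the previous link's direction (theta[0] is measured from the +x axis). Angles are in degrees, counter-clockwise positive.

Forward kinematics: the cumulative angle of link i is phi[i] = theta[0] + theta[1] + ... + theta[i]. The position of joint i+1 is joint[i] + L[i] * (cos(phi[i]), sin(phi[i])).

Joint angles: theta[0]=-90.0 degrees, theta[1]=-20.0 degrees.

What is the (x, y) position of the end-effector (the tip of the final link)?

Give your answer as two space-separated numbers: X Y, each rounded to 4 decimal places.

Answer: -1.9495 -9.4562

Derivation:
joint[0] = (0.0000, 0.0000)  (base)
link 0: phi[0] = -90 = -90 deg
  cos(-90 deg) = 0.0000, sin(-90 deg) = -1.0000
  joint[1] = (0.0000, 0.0000) + 4.1 * (0.0000, -1.0000) = (0.0000 + 0.0000, 0.0000 + -4.1000) = (0.0000, -4.1000)
link 1: phi[1] = -90 + -20 = -110 deg
  cos(-110 deg) = -0.3420, sin(-110 deg) = -0.9397
  joint[2] = (0.0000, -4.1000) + 5.7 * (-0.3420, -0.9397) = (0.0000 + -1.9495, -4.1000 + -5.3562) = (-1.9495, -9.4562)
End effector: (-1.9495, -9.4562)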